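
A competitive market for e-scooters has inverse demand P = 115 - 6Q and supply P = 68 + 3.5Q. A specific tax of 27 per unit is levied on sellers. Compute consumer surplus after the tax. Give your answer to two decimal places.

13.30

Pre-tax equilibrium: 115 - 6Q = 68 + 3.5Q gives Q* = 4.9474, P* = 85.3158.
A tax on sellers shifts supply up by 27: 115 - 6Q = 68 + 3.5Q + 27, so Q_t = 2.1053. Buyers pay P_b = 102.3684; sellers receive P_s = P_b - 27 = 75.3684.
Consumer surplus is the triangle under demand above P_b: (1/2)(2.1053)(115 - 102.3684) = 13.2964.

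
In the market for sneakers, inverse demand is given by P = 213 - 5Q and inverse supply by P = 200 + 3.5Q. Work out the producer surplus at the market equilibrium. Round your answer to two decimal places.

4.09

Set 213 - 5Q = 200 + 3.5Q, which gives 13 = 8.5Q, so Q* = 1.5294 and P* = 213 - 5(1.5294) = 205.3529.
The supply curve's price intercept is 200, so PS = (1/2)(Q*)(P* - 200) = (1/2)(1.5294)(5.3529) = 4.0934.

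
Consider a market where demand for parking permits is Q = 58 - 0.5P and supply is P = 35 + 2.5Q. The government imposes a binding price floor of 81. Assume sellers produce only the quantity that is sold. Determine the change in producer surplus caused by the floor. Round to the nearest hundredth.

Rewriting demand in inverse form: P = 116 - 2Q.
Without the control, 116 - 2Q = 35 + 2.5Q so Q* = 18 and P* = 80.
At the floor price 81, quantity demanded is (116 - 81)/2 = 17.5; demand is the short side, so Q = 17.5 trades at P = 81.
PS goes from (1/2)(18)(45) = 405 to 422.1875 (computed as (81 - 35)(17.5) - (1/2)(2.5)(17.5)^2), a change of 17.1875.

17.19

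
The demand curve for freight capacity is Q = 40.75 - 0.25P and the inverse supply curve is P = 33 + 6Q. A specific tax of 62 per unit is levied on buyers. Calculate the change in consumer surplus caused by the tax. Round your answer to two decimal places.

Rewriting demand in inverse form: P = 163 - 4Q.
Without the tax, 163 - 4Q = 33 + 6Q so Q* = 13 and P* = 111.
A tax on buyers shifts demand down by 62: (163 - 62) - 4Q = 33 + 6Q, so Q_t = 6.8. Buyers pay P_b = 135.8; sellers receive P_s = P_b - 62 = 73.8.
CS falls from (1/2)(13)(52) = 338 to (1/2)(6.8)(27.2) = 92.48, a change of -245.52.

-245.52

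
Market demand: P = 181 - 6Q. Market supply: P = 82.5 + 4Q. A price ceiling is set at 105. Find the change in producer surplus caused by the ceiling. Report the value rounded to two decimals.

Free-market equilibrium: 181 - 6Q = 82.5 + 4Q gives Q* = 9.85, P* = 121.9.
At P = 105, sellers supply (105 - 82.5)/4 = 5.625 while buyers want more, so the quantity traded is 5.625 at price 105.
PS goes from (1/2)(9.85)(39.4) = 194.045 to 63.2812 (computed as (105 - 82.5)(5.625) - (1/2)(4)(5.625)^2), a change of -130.7637.

-130.76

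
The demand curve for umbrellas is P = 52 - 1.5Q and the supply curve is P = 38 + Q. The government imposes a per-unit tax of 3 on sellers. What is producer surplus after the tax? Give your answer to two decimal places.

9.68

Pre-tax equilibrium: 52 - 1.5Q = 38 + Q gives Q* = 5.6, P* = 43.6.
With the tax, sellers need 3 more per unit: 52 - 1.5Q = 38 + Q + 3, so Q_t = 4.4. Buyers pay P_b = 45.4; sellers receive P_s = P_b - 3 = 42.4.
PS = (1/2)(Q_t)(P_s - 38) = (1/2)(4.4)(4.4) = 9.68.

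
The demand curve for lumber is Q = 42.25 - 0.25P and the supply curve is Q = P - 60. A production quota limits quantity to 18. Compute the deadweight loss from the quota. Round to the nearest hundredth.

36.10

Rewriting demand in inverse form: P = 169 - 4Q.
Rewriting supply in inverse form: P = 60 + Q.
Unrestricted equilibrium: Q* = (169 - 60)/(4 + 1) = 21.8.
At Q = 18 the demand price is 169 - 4(18) = 97 and the supply price is 60 + (18) = 78.
DWL = (1/2)(gap between curves at 18) x (Q* - 18) = (1/2)(19)(3.8) = 36.1.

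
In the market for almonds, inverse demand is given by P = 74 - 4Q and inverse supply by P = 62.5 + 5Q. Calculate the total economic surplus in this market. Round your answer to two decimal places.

Set 74 - 4Q = 62.5 + 5Q, which gives 11.5 = 9Q, so Q* = 1.2778 and P* = 74 - 4(1.2778) = 68.8889.
Total surplus is the full triangle between the curves from 0 to Q*: (1/2)(1.2778)(74 - 62.5) = 7.3472.

7.35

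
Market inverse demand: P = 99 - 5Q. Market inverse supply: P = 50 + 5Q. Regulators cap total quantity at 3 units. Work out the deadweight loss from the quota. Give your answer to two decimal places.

Unrestricted equilibrium: Q* = (99 - 50)/(5 + 5) = 4.9.
At Q = 3 the demand price is 99 - 5(3) = 84 and the supply price is 50 + 5(3) = 65.
Deadweight loss is the triangle between the curves from 3 to 4.9: (1/2)(84 - 65)(4.9 - 3) = 18.05.

18.05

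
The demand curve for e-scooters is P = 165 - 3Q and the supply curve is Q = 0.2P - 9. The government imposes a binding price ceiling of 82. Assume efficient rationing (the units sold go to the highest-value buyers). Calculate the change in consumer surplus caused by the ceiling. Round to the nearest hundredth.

Rewriting supply in inverse form: P = 45 + 5Q.
Free-market equilibrium: 165 - 3Q = 45 + 5Q gives Q* = 15, P* = 120.
At P = 82, sellers supply (82 - 45)/5 = 7.4 while buyers want more, so the quantity traded is 7.4 at price 82.
CS goes from (1/2)(15)(45) = 337.5 to 532.06 (computed as (165 - 82)(7.4) - (1/2)(3)(7.4)^2), a change of 194.56.

194.56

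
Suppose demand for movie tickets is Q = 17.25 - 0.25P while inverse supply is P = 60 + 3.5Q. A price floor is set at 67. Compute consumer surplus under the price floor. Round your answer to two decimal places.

0.50

Rewriting demand in inverse form: P = 69 - 4Q.
Without the control, 69 - 4Q = 60 + 3.5Q so Q* = 1.2 and P* = 64.2.
At P = 67, buyers demand (69 - 67)/4 = 0.5 while sellers would supply more, so the quantity traded is 0.5 at price 67.
CS is the triangle under demand above 67: (1/2)(0.5)(69 - 67) = 0.5.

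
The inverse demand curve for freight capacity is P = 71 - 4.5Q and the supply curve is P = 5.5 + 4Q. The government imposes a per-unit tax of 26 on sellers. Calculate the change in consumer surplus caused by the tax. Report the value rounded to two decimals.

-85.02

Without the tax, 71 - 4.5Q = 5.5 + 4Q so Q* = 7.7059 and P* = 36.3235.
A tax on sellers shifts supply up by 26: 71 - 4.5Q = 5.5 + 4Q + 26, so Q_t = 4.6471. Buyers pay P_b = 50.0882; sellers receive P_s = P_b - 26 = 24.0882.
Consumers lose the trapezoid between P* and P_b out to Q_t plus the triangle from Q_t to Q*: change in CS = 48.5891 - 133.6064 = -85.0173.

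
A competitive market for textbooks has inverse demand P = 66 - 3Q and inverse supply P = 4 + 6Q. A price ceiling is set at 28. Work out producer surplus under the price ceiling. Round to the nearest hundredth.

48.00

Free-market equilibrium: 66 - 3Q = 4 + 6Q gives Q* = 6.8889, P* = 45.3333.
At P = 28, sellers supply (28 - 4)/6 = 4 while buyers want more, so the quantity traded is 4 at price 28.
PS is the triangle above supply below 28: (1/2)(4)(28 - 4) = 48.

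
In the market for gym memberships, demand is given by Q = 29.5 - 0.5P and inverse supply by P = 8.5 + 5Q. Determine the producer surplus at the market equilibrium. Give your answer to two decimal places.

130.11

Rewriting demand in inverse form: P = 59 - 2Q.
Set 59 - 2Q = 8.5 + 5Q, which gives 50.5 = 7Q, so Q* = 7.2143 and P* = 59 - 2(7.2143) = 44.5714.
Producer surplus is the triangle above supply below P*: (1/2)(7.2143)(44.5714 - 8.5) = (1/2)(7.2143)(36.0714) = 130.1148.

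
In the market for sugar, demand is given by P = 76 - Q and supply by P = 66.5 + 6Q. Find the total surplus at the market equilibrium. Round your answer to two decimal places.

6.45

Set 76 - Q = 66.5 + 6Q, which gives 9.5 = 7Q, so Q* = 1.3571 and P* = 76 - (1.3571) = 74.6429.
CS = (1/2)(1.3571)(1.3571) = 0.9209 and PS = (1/2)(1.3571)(8.1429) = 5.5255, so total surplus = 6.4464.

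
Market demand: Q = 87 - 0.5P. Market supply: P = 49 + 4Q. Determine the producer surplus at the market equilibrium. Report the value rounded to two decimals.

Rewriting demand in inverse form: P = 174 - 2Q.
Equilibrium: 174 - 2Q = 49 + 4Q, so Q* = 20.8333 and P* = 132.3333.
PS is the area between P* and the supply curve from 0 to Q*: (1/2)(20.8333)(83.3333) = 868.0556.

868.06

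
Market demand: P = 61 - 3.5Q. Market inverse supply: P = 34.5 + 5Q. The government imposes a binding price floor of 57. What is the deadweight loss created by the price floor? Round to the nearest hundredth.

Without the control, 61 - 3.5Q = 34.5 + 5Q so Q* = 3.1176 and P* = 50.0882.
At P = 57, buyers demand (61 - 57)/3.5 = 1.1429 while sellers would supply more, so the quantity traded is 1.1429 at price 57.
The lost-trades triangle has base Q* - 1.1429 = 1.9748 and height equal to the gap between the curves at Q = 1.1429, which is 57 - 40.2143 = 16.7857. DWL = (1/2)(1.9748)(16.7857) = 16.5741.

16.57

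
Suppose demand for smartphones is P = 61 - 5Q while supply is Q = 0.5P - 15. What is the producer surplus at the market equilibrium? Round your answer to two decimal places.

19.61

Rewriting supply in inverse form: P = 30 + 2Q.
Set 61 - 5Q = 30 + 2Q, which gives 31 = 7Q, so Q* = 4.4286 and P* = 61 - 5(4.4286) = 38.8571.
Producer surplus is the triangle above supply below P*: (1/2)(4.4286)(38.8571 - 30) = (1/2)(4.4286)(8.8571) = 19.6122.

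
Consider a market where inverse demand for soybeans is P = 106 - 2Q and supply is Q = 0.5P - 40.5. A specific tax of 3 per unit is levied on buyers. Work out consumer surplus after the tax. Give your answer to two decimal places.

Rewriting supply in inverse form: P = 81 + 2Q.
Without the tax, 106 - 2Q = 81 + 2Q so Q* = 6.25 and P* = 93.5.
With the tax, buyers' net willingness to pay falls by 3: (106 - 3) - 2Q = 81 + 2Q, so Q_t = 5.5. Buyers pay P_b = 95; sellers receive P_s = P_b - 3 = 92.
CS = (1/2)(Q_t)(106 - P_b) = (1/2)(5.5)(11) = 30.25.

30.25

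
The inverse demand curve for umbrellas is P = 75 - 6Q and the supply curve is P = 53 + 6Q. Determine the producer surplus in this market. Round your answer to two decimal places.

Set 75 - 6Q = 53 + 6Q, which gives 22 = 12Q, so Q* = 1.8333 and P* = 75 - 6(1.8333) = 64.
Producer surplus is the triangle above supply below P*: (1/2)(1.8333)(64 - 53) = (1/2)(1.8333)(11) = 10.0833.

10.08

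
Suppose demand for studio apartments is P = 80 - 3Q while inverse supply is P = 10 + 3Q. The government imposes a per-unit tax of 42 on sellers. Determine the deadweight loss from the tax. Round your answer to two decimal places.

Without the tax, 80 - 3Q = 10 + 3Q so Q* = 11.6667 and P* = 45.
A tax on sellers shifts supply up by 42: 80 - 3Q = 10 + 3Q + 42, so Q_t = 4.6667. Buyers pay P_b = 66; sellers receive P_s = P_b - 42 = 24.
The welfare triangle lost has base Q* - Q_t = 7 and height t = 42, so DWL = (1/2)(7)(42) = 147.

147.00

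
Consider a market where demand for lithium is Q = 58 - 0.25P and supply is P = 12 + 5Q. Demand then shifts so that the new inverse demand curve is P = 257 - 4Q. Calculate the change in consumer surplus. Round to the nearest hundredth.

Rewriting demand in inverse form: P = 232 - 4Q.
Initial equilibrium: Q_0 = 24.4444, P_0 = 134.2222; CS_0 = (1/2)(24.4444)(97.7778) = 1195.0617, PS_0 = (1/2)(24.4444)(122.2222) = 1493.8272.
New equilibrium: 257 - 4Q = 12 + 5Q gives Q_1 = 27.2222, P_1 = 148.1111; CS_1 = 1482.0988, PS_1 = 1852.6235.
Change in consumer surplus = 1482.0988 - 1195.0617 = 287.037.

287.04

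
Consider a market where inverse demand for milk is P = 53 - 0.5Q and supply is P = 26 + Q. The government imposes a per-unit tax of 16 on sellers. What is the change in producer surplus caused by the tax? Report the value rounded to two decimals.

-135.11

Pre-tax equilibrium: 53 - 0.5Q = 26 + Q gives Q* = 18, P* = 44.
With the tax, sellers need 16 more per unit: 53 - 0.5Q = 26 + Q + 16, so Q_t = 7.3333. Buyers pay P_b = 49.3333; sellers receive P_s = P_b - 16 = 33.3333.
Producers lose the trapezoid between P_s and P* out to Q_t plus the triangle from Q_t to Q*: change in PS = 26.8889 - 162 = -135.1111.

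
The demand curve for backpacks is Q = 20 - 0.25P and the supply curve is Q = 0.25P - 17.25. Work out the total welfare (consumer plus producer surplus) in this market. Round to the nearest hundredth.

7.56

Rewriting demand in inverse form: P = 80 - 4Q.
Rewriting supply in inverse form: P = 69 + 4Q.
Equilibrium: 80 - 4Q = 69 + 4Q, so Q* = 1.375 and P* = 74.5.
Total surplus is the full triangle between the curves from 0 to Q*: (1/2)(1.375)(80 - 69) = 7.5625.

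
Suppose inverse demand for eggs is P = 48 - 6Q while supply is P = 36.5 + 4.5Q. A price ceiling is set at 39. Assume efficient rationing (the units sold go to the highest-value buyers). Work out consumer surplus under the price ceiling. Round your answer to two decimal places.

Free-market equilibrium: 48 - 6Q = 36.5 + 4.5Q gives Q* = 1.0952, P* = 41.4286.
At P = 39, sellers supply (39 - 36.5)/4.5 = 0.5556 while buyers want more, so the quantity traded is 0.5556 at price 39.
The demand price at Q = 0.5556 is 44.6667. CS is the trapezoid between demand and 39 over [0, 0.5556]: (1/2)[(48 - 39) + (44.6667 - 39)](0.5556) = 4.0741.

4.07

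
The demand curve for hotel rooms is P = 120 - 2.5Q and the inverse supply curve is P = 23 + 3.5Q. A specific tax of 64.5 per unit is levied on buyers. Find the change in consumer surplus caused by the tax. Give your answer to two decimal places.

Without the tax, 120 - 2.5Q = 23 + 3.5Q so Q* = 16.1667 and P* = 79.5833.
With the tax, buyers' net willingness to pay falls by 64.5: (120 - 64.5) - 2.5Q = 23 + 3.5Q, so Q_t = 5.4167. Buyers pay P_b = 106.4583; sellers receive P_s = P_b - 64.5 = 41.9583.
CS falls from (1/2)(16.1667)(40.4167) = 326.7014 to (1/2)(5.4167)(13.5417) = 36.6753, a change of -290.026.

-290.03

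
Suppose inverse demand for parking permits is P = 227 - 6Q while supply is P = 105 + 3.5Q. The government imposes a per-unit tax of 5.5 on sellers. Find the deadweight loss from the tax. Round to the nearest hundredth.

Without the tax, 227 - 6Q = 105 + 3.5Q so Q* = 12.8421 and P* = 149.9474.
With the tax, sellers need 5.5 more per unit: 227 - 6Q = 105 + 3.5Q + 5.5, so Q_t = 12.2632. Buyers pay P_b = 153.4211; sellers receive P_s = P_b - 5.5 = 147.9211.
The welfare triangle lost has base Q* - Q_t = 0.5789 and height t = 5.5, so DWL = (1/2)(0.5789)(5.5) = 1.5921.

1.59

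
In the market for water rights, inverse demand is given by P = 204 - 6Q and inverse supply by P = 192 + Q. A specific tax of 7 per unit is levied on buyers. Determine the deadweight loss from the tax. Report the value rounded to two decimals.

3.50

Pre-tax equilibrium: 204 - 6Q = 192 + Q gives Q* = 1.7143, P* = 193.7143.
A tax on buyers shifts demand down by 7: (204 - 7) - 6Q = 192 + Q, so Q_t = 0.7143. Buyers pay P_b = 199.7143; sellers receive P_s = P_b - 7 = 192.7143.
Deadweight loss is the triangle between the curves from Q_t to Q*: (1/2)(1.7143 - 0.7143)(7) = 3.5.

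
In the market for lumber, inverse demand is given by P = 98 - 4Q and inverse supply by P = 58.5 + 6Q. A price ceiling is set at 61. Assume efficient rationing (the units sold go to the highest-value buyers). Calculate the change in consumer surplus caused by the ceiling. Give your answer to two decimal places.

-16.14

Free-market equilibrium: 98 - 4Q = 58.5 + 6Q gives Q* = 3.95, P* = 82.2.
At P = 61, sellers supply (61 - 58.5)/6 = 0.4167 while buyers want more, so the quantity traded is 0.4167 at price 61.
CS goes from (1/2)(3.95)(15.8) = 31.205 to 15.0694 (computed as (98 - 61)(0.4167) - (1/2)(4)(0.4167)^2), a change of -16.1356.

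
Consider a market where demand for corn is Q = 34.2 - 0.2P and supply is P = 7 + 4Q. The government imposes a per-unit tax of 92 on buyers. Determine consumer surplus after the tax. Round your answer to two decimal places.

160.00

Rewriting demand in inverse form: P = 171 - 5Q.
Without the tax, 171 - 5Q = 7 + 4Q so Q* = 18.2222 and P* = 79.8889.
With the tax, buyers' net willingness to pay falls by 92: (171 - 92) - 5Q = 7 + 4Q, so Q_t = 8. Buyers pay P_b = 131; sellers receive P_s = P_b - 92 = 39.
CS = (1/2)(Q_t)(171 - P_b) = (1/2)(8)(40) = 160.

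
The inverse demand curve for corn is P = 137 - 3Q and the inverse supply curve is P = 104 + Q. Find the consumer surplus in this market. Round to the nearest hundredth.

102.09

Setting demand equal to supply, 33 = 4Q, so Q* = 8.25 and P* = 112.25.
CS is the area between the demand curve and P* from 0 to Q*: (1/2)(8.25)(24.75) = 102.0938.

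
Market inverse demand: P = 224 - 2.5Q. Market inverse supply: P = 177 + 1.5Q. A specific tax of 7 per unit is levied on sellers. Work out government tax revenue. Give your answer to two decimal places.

70.00

Without the tax, 224 - 2.5Q = 177 + 1.5Q so Q* = 11.75 and P* = 194.625.
A tax on sellers shifts supply up by 7: 224 - 2.5Q = 177 + 1.5Q + 7, so Q_t = 10. Buyers pay P_b = 199; sellers receive P_s = P_b - 7 = 192.
Revenue is the tax times quantity traded: 7 x 10 = 70.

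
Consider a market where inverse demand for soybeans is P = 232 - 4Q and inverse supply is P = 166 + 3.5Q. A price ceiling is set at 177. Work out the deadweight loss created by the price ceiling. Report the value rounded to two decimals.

Without the control, 232 - 4Q = 166 + 3.5Q so Q* = 8.8 and P* = 196.8.
At P = 177, sellers supply (177 - 166)/3.5 = 3.1429 while buyers want more, so the quantity traded is 3.1429 at price 177.
At Q = 3.1429 the demand price is 219.4286 and the supply price is 177. Deadweight loss is the triangle between the curves from 3.1429 to 8.8: (1/2)(219.4286 - 177)(8.8 - 3.1429) = 120.0122.

120.01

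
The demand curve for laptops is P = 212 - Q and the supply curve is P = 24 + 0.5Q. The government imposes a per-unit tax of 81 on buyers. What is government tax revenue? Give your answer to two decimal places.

5778.00

Pre-tax equilibrium: 212 - Q = 24 + 0.5Q gives Q* = 125.3333, P* = 86.6667.
With the tax, buyers' net willingness to pay falls by 81: (212 - 81) - Q = 24 + 0.5Q, so Q_t = 71.3333. Buyers pay P_b = 140.6667; sellers receive P_s = P_b - 81 = 59.6667.
Revenue is the tax times quantity traded: 81 x 71.3333 = 5778.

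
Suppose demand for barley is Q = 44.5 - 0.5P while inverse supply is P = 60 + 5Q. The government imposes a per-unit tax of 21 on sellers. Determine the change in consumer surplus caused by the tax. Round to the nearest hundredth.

Rewriting demand in inverse form: P = 89 - 2Q.
Pre-tax equilibrium: 89 - 2Q = 60 + 5Q gives Q* = 4.1429, P* = 80.7143.
A tax on sellers shifts supply up by 21: 89 - 2Q = 60 + 5Q + 21, so Q_t = 1.1429. Buyers pay P_b = 86.7143; sellers receive P_s = P_b - 21 = 65.7143.
Consumers lose the trapezoid between P* and P_b out to Q_t plus the triangle from Q_t to Q*: change in CS = 1.3061 - 17.1633 = -15.8571.

-15.86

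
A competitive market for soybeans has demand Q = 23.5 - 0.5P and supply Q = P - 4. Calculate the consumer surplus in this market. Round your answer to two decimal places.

205.44

Rewriting demand in inverse form: P = 47 - 2Q.
Rewriting supply in inverse form: P = 4 + Q.
Set 47 - 2Q = 4 + Q, which gives 43 = 3Q, so Q* = 14.3333 and P* = 47 - 2(14.3333) = 18.3333.
The demand choke price is 47, so CS = (1/2)(Q*)(47 - P*) = (1/2)(14.3333)(28.6667) = 205.4444.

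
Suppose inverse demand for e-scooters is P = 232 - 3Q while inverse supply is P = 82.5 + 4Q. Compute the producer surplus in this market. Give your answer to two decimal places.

Setting demand equal to supply, 149.5 = 7Q, so Q* = 21.3571 and P* = 167.9286.
The supply curve's price intercept is 82.5, so PS = (1/2)(Q*)(P* - 82.5) = (1/2)(21.3571)(85.4286) = 912.2551.

912.26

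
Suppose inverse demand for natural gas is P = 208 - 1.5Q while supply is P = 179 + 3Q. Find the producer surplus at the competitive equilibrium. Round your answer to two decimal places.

Setting demand equal to supply, 29 = 4.5Q, so Q* = 6.4444 and P* = 198.3333.
Producer surplus is the triangle above supply below P*: (1/2)(6.4444)(198.3333 - 179) = (1/2)(6.4444)(19.3333) = 62.2963.

62.30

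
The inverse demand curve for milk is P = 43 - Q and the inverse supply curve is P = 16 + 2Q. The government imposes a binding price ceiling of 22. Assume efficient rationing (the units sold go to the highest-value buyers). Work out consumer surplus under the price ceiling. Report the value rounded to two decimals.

58.50

Without the control, 43 - Q = 16 + 2Q so Q* = 9 and P* = 34.
At the ceiling price 22, quantity supplied is (22 - 16)/2 = 3; supply is the short side, so Q = 3 trades at P = 22.
The demand price at Q = 3 is 40. CS is the trapezoid between demand and 22 over [0, 3]: (1/2)[(43 - 22) + (40 - 22)](3) = 58.5.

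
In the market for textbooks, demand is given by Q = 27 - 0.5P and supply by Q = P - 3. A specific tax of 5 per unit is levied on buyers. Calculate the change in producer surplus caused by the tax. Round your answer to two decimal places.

-26.94

Rewriting demand in inverse form: P = 54 - 2Q.
Rewriting supply in inverse form: P = 3 + Q.
Pre-tax equilibrium: 54 - 2Q = 3 + Q gives Q* = 17, P* = 20.
A tax on buyers shifts demand down by 5: (54 - 5) - 2Q = 3 + Q, so Q_t = 15.3333. Buyers pay P_b = 23.3333; sellers receive P_s = P_b - 5 = 18.3333.
PS falls from (1/2)(17)(17) = 144.5 to (1/2)(15.3333)(15.3333) = 117.5556, a change of -26.9444.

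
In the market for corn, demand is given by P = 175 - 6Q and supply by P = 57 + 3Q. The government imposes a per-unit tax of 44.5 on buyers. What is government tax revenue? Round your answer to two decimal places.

363.42

Pre-tax equilibrium: 175 - 6Q = 57 + 3Q gives Q* = 13.1111, P* = 96.3333.
A tax on buyers shifts demand down by 44.5: (175 - 44.5) - 6Q = 57 + 3Q, so Q_t = 8.1667. Buyers pay P_b = 126; sellers receive P_s = P_b - 44.5 = 81.5.
Revenue is the tax times quantity traded: 44.5 x 8.1667 = 363.4167.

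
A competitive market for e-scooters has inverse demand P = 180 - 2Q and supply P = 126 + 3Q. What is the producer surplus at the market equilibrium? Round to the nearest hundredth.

174.96

Set 180 - 2Q = 126 + 3Q, which gives 54 = 5Q, so Q* = 10.8 and P* = 180 - 2(10.8) = 158.4.
PS is the area between P* and the supply curve from 0 to Q*: (1/2)(10.8)(32.4) = 174.96.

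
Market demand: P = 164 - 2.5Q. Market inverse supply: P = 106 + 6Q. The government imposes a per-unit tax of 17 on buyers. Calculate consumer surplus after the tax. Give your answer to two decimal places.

Pre-tax equilibrium: 164 - 2.5Q = 106 + 6Q gives Q* = 6.8235, P* = 146.9412.
A tax on buyers shifts demand down by 17: (164 - 17) - 2.5Q = 106 + 6Q, so Q_t = 4.8235. Buyers pay P_b = 151.9412; sellers receive P_s = P_b - 17 = 134.9412.
Consumer surplus is the triangle under demand above P_b: (1/2)(4.8235)(164 - 151.9412) = 29.083.

29.08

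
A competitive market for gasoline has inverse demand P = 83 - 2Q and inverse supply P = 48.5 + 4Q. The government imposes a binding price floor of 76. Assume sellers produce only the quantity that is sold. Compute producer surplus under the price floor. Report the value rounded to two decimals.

Without the control, 83 - 2Q = 48.5 + 4Q so Q* = 5.75 and P* = 71.5.
At P = 76, buyers demand (83 - 76)/2 = 3.5 while sellers would supply more, so the quantity traded is 3.5 at price 76.
The supply price at Q = 3.5 is 62.5. PS is the trapezoid between 76 and supply over [0, 3.5]: (1/2)[(76 - 48.5) + (76 - 62.5)](3.5) = 71.75.

71.75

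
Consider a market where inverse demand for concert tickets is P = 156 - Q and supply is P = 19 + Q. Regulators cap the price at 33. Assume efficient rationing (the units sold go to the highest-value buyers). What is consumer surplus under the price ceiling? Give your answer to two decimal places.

1624.00

Without the control, 156 - Q = 19 + Q so Q* = 68.5 and P* = 87.5.
At P = 33, sellers supply (33 - 19)/1 = 14 while buyers want more, so the quantity traded is 14 at price 33.
The demand price at Q = 14 is 142. CS is the trapezoid between demand and 33 over [0, 14]: (1/2)[(156 - 33) + (142 - 33)](14) = 1624.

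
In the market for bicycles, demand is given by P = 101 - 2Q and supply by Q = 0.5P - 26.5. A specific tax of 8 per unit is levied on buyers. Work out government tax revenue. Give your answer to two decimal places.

Rewriting supply in inverse form: P = 53 + 2Q.
Pre-tax equilibrium: 101 - 2Q = 53 + 2Q gives Q* = 12, P* = 77.
With the tax, buyers' net willingness to pay falls by 8: (101 - 8) - 2Q = 53 + 2Q, so Q_t = 10. Buyers pay P_b = 81; sellers receive P_s = P_b - 8 = 73.
Revenue is the tax times quantity traded: 8 x 10 = 80.

80.00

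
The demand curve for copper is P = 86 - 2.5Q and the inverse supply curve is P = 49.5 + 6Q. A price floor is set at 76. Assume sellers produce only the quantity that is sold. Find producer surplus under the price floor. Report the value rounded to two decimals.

Free-market equilibrium: 86 - 2.5Q = 49.5 + 6Q gives Q* = 4.2941, P* = 75.2647.
At the floor price 76, quantity demanded is (86 - 76)/2.5 = 4; demand is the short side, so Q = 4 trades at P = 76.
The supply price at Q = 4 is 73.5. PS is the trapezoid between 76 and supply over [0, 4]: (1/2)[(76 - 49.5) + (76 - 73.5)](4) = 58.

58.00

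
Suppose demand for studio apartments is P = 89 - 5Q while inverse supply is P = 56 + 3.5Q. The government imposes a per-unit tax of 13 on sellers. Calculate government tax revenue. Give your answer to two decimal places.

30.59

Without the tax, 89 - 5Q = 56 + 3.5Q so Q* = 3.8824 and P* = 69.5882.
A tax on sellers shifts supply up by 13: 89 - 5Q = 56 + 3.5Q + 13, so Q_t = 2.3529. Buyers pay P_b = 77.2353; sellers receive P_s = P_b - 13 = 64.2353.
Revenue is the tax times quantity traded: 13 x 2.3529 = 30.5882.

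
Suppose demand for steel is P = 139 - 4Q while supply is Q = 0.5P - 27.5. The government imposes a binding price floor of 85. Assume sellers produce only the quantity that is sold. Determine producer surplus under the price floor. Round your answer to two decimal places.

222.75

Rewriting supply in inverse form: P = 55 + 2Q.
Free-market equilibrium: 139 - 4Q = 55 + 2Q gives Q* = 14, P* = 83.
At the floor price 85, quantity demanded is (139 - 85)/4 = 13.5; demand is the short side, so Q = 13.5 trades at P = 85.
The supply price at Q = 13.5 is 82. PS is the trapezoid between 85 and supply over [0, 13.5]: (1/2)[(85 - 55) + (85 - 82)](13.5) = 222.75.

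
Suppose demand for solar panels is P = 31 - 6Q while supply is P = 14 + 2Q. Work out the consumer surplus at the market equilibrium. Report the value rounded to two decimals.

13.55

Equilibrium: 31 - 6Q = 14 + 2Q, so Q* = 2.125 and P* = 18.25.
Consumer surplus is the triangle under demand above P*: (1/2)(2.125)(31 - 18.25) = (1/2)(2.125)(12.75) = 13.5469.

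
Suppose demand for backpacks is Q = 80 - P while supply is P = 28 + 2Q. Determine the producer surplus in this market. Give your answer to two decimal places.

300.44

Rewriting demand in inverse form: P = 80 - Q.
Equilibrium: 80 - Q = 28 + 2Q, so Q* = 17.3333 and P* = 62.6667.
PS is the area between P* and the supply curve from 0 to Q*: (1/2)(17.3333)(34.6667) = 300.4444.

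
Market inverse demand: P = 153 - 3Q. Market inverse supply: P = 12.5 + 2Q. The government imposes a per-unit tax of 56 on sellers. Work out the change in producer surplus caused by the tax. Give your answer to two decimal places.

-504.00

Without the tax, 153 - 3Q = 12.5 + 2Q so Q* = 28.1 and P* = 68.7.
With the tax, sellers need 56 more per unit: 153 - 3Q = 12.5 + 2Q + 56, so Q_t = 16.9. Buyers pay P_b = 102.3; sellers receive P_s = P_b - 56 = 46.3.
PS falls from (1/2)(28.1)(56.2) = 789.61 to (1/2)(16.9)(33.8) = 285.61, a change of -504.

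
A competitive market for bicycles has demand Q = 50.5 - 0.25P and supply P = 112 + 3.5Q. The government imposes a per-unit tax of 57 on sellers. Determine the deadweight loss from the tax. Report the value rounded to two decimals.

216.60

Rewriting demand in inverse form: P = 202 - 4Q.
Pre-tax equilibrium: 202 - 4Q = 112 + 3.5Q gives Q* = 12, P* = 154.
With the tax, sellers need 57 more per unit: 202 - 4Q = 112 + 3.5Q + 57, so Q_t = 4.4. Buyers pay P_b = 184.4; sellers receive P_s = P_b - 57 = 127.4.
Deadweight loss is the triangle between the curves from Q_t to Q*: (1/2)(12 - 4.4)(57) = 216.6.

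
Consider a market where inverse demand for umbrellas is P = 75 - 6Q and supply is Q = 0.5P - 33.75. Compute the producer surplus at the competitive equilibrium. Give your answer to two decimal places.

Rewriting supply in inverse form: P = 67.5 + 2Q.
Setting demand equal to supply, 7.5 = 8Q, so Q* = 0.9375 and P* = 69.375.
The supply curve's price intercept is 67.5, so PS = (1/2)(Q*)(P* - 67.5) = (1/2)(0.9375)(1.875) = 0.8789.

0.88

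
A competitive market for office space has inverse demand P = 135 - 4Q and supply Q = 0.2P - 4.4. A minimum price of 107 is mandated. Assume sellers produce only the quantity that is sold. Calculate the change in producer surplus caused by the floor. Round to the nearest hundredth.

Rewriting supply in inverse form: P = 22 + 5Q.
Free-market equilibrium: 135 - 4Q = 22 + 5Q gives Q* = 12.5556, P* = 84.7778.
At P = 107, buyers demand (135 - 107)/4 = 7 while sellers would supply more, so the quantity traded is 7 at price 107.
PS goes from (1/2)(12.5556)(62.7778) = 394.1049 to 472.5 (computed as (107 - 22)(7) - (1/2)(5)(7)^2), a change of 78.3951.

78.40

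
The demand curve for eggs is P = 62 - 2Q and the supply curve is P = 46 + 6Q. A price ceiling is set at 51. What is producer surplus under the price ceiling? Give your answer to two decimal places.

2.08

Without the control, 62 - 2Q = 46 + 6Q so Q* = 2 and P* = 58.
At P = 51, sellers supply (51 - 46)/6 = 0.8333 while buyers want more, so the quantity traded is 0.8333 at price 51.
PS is the triangle above supply below 51: (1/2)(0.8333)(51 - 46) = 2.0833.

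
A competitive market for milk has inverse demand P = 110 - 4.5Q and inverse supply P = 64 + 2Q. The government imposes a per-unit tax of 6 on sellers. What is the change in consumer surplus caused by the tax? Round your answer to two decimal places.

-27.48

Without the tax, 110 - 4.5Q = 64 + 2Q so Q* = 7.0769 and P* = 78.1538.
A tax on sellers shifts supply up by 6: 110 - 4.5Q = 64 + 2Q + 6, so Q_t = 6.1538. Buyers pay P_b = 82.3077; sellers receive P_s = P_b - 6 = 76.3077.
CS falls from (1/2)(7.0769)(31.8462) = 112.6864 to (1/2)(6.1538)(27.6923) = 85.2071, a change of -27.4793.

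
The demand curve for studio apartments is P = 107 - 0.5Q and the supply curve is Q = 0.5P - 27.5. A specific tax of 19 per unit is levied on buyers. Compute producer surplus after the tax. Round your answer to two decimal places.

174.24

Rewriting supply in inverse form: P = 55 + 2Q.
Without the tax, 107 - 0.5Q = 55 + 2Q so Q* = 20.8 and P* = 96.6.
A tax on buyers shifts demand down by 19: (107 - 19) - 0.5Q = 55 + 2Q, so Q_t = 13.2. Buyers pay P_b = 100.4; sellers receive P_s = P_b - 19 = 81.4.
Producer surplus is the triangle above supply below P_s: (1/2)(13.2)(81.4 - 55) = 174.24.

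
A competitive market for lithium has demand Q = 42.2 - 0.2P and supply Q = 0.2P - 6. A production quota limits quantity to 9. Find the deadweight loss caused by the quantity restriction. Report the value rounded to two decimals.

Rewriting demand in inverse form: P = 211 - 5Q.
Rewriting supply in inverse form: P = 30 + 5Q.
Without the quota, 211 - 5Q = 30 + 5Q gives Q* = 18.1.
At Q = 9 the demand price is 211 - 5(9) = 166 and the supply price is 30 + 5(9) = 75.
Deadweight loss is the triangle between the curves from 9 to 18.1: (1/2)(166 - 75)(18.1 - 9) = 414.05.

414.05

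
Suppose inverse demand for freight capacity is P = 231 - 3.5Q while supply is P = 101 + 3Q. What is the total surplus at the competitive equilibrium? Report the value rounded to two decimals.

1300.00

Setting demand equal to supply, 130 = 6.5Q, so Q* = 20 and P* = 161.
CS = (1/2)(20)(70) = 700 and PS = (1/2)(20)(60) = 600, so total surplus = 1300.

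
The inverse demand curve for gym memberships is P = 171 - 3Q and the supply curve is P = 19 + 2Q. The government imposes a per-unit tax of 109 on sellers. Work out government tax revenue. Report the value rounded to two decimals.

Without the tax, 171 - 3Q = 19 + 2Q so Q* = 30.4 and P* = 79.8.
A tax on sellers shifts supply up by 109: 171 - 3Q = 19 + 2Q + 109, so Q_t = 8.6. Buyers pay P_b = 145.2; sellers receive P_s = P_b - 109 = 36.2.
Tax revenue = t x Q_t = 109 x 8.6 = 937.4.

937.40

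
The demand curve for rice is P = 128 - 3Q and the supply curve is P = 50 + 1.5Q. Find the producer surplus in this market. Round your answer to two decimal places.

Equilibrium: 128 - 3Q = 50 + 1.5Q, so Q* = 17.3333 and P* = 76.
The supply curve's price intercept is 50, so PS = (1/2)(Q*)(P* - 50) = (1/2)(17.3333)(26) = 225.3333.

225.33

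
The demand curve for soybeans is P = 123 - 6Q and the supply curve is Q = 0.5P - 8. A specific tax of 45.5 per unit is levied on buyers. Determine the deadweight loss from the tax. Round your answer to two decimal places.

129.39

Rewriting supply in inverse form: P = 16 + 2Q.
Pre-tax equilibrium: 123 - 6Q = 16 + 2Q gives Q* = 13.375, P* = 42.75.
A tax on buyers shifts demand down by 45.5: (123 - 45.5) - 6Q = 16 + 2Q, so Q_t = 7.6875. Buyers pay P_b = 76.875; sellers receive P_s = P_b - 45.5 = 31.375.
Deadweight loss is the triangle between the curves from Q_t to Q*: (1/2)(13.375 - 7.6875)(45.5) = 129.3906.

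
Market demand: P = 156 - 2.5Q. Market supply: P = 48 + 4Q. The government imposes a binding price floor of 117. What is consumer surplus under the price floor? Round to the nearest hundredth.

304.20

Without the control, 156 - 2.5Q = 48 + 4Q so Q* = 16.6154 and P* = 114.4615.
At the floor price 117, quantity demanded is (156 - 117)/2.5 = 15.6; demand is the short side, so Q = 15.6 trades at P = 117.
CS is the triangle under demand above 117: (1/2)(15.6)(156 - 117) = 304.2.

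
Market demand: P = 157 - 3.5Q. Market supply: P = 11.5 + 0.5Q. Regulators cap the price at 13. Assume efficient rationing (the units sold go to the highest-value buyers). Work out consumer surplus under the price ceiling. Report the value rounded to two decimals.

Without the control, 157 - 3.5Q = 11.5 + 0.5Q so Q* = 36.375 and P* = 29.6875.
At P = 13, sellers supply (13 - 11.5)/0.5 = 3 while buyers want more, so the quantity traded is 3 at price 13.
The demand price at Q = 3 is 146.5. CS is the trapezoid between demand and 13 over [0, 3]: (1/2)[(157 - 13) + (146.5 - 13)](3) = 416.25.

416.25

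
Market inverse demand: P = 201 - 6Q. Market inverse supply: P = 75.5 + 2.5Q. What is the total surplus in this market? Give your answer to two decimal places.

926.49

Setting demand equal to supply, 125.5 = 8.5Q, so Q* = 14.7647 and P* = 112.4118.
Total surplus is the full triangle between the curves from 0 to Q*: (1/2)(14.7647)(201 - 75.5) = 926.4853.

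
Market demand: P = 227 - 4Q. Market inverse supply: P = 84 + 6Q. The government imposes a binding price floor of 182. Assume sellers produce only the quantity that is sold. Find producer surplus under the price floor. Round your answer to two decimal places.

Free-market equilibrium: 227 - 4Q = 84 + 6Q gives Q* = 14.3, P* = 169.8.
At P = 182, buyers demand (227 - 182)/4 = 11.25 while sellers would supply more, so the quantity traded is 11.25 at price 182.
The supply price at Q = 11.25 is 151.5. PS is the trapezoid between 182 and supply over [0, 11.25]: (1/2)[(182 - 84) + (182 - 151.5)](11.25) = 722.8125.

722.81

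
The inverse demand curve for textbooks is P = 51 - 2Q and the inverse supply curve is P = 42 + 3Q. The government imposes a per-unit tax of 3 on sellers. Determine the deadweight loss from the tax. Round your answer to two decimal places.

Without the tax, 51 - 2Q = 42 + 3Q so Q* = 1.8 and P* = 47.4.
With the tax, sellers need 3 more per unit: 51 - 2Q = 42 + 3Q + 3, so Q_t = 1.2. Buyers pay P_b = 48.6; sellers receive P_s = P_b - 3 = 45.6.
Deadweight loss is the triangle between the curves from Q_t to Q*: (1/2)(1.8 - 1.2)(3) = 0.9.

0.90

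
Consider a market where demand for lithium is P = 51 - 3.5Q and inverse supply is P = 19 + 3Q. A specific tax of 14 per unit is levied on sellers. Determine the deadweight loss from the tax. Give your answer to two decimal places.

Pre-tax equilibrium: 51 - 3.5Q = 19 + 3Q gives Q* = 4.9231, P* = 33.7692.
A tax on sellers shifts supply up by 14: 51 - 3.5Q = 19 + 3Q + 14, so Q_t = 2.7692. Buyers pay P_b = 41.3077; sellers receive P_s = P_b - 14 = 27.3077.
Deadweight loss is the triangle between the curves from Q_t to Q*: (1/2)(4.9231 - 2.7692)(14) = 15.0769.

15.08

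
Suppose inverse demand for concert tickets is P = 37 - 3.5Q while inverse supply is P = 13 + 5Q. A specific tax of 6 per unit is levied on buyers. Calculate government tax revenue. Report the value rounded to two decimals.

Pre-tax equilibrium: 37 - 3.5Q = 13 + 5Q gives Q* = 2.8235, P* = 27.1176.
A tax on buyers shifts demand down by 6: (37 - 6) - 3.5Q = 13 + 5Q, so Q_t = 2.1176. Buyers pay P_b = 29.5882; sellers receive P_s = P_b - 6 = 23.5882.
Revenue is the tax times quantity traded: 6 x 2.1176 = 12.7059.

12.71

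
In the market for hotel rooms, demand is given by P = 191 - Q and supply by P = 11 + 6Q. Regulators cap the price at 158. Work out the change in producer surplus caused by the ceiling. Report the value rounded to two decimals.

Free-market equilibrium: 191 - Q = 11 + 6Q gives Q* = 25.7143, P* = 165.2857.
At P = 158, sellers supply (158 - 11)/6 = 24.5 while buyers want more, so the quantity traded is 24.5 at price 158.
PS goes from (1/2)(25.7143)(154.2857) = 1983.6735 to 1800.75 (computed as (158 - 11)(24.5) - (1/2)(6)(24.5)^2), a change of -182.9235.

-182.92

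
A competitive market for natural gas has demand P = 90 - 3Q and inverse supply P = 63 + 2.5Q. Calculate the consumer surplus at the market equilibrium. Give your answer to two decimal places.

36.15

Setting demand equal to supply, 27 = 5.5Q, so Q* = 4.9091 and P* = 75.2727.
The demand choke price is 90, so CS = (1/2)(Q*)(90 - P*) = (1/2)(4.9091)(14.7273) = 36.1488.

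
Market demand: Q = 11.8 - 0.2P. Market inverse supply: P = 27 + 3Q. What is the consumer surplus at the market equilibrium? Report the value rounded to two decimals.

Rewriting demand in inverse form: P = 59 - 5Q.
Setting demand equal to supply, 32 = 8Q, so Q* = 4 and P* = 39.
The demand choke price is 59, so CS = (1/2)(Q*)(59 - P*) = (1/2)(4)(20) = 40.

40.00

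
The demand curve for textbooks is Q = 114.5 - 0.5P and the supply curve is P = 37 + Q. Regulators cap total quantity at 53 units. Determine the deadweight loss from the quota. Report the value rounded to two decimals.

181.50

Rewriting demand in inverse form: P = 229 - 2Q.
Unrestricted equilibrium: Q* = (229 - 37)/(2 + 1) = 64.
At Q = 53 the demand price is 229 - 2(53) = 123 and the supply price is 37 + (53) = 90.
DWL = (1/2)(gap between curves at 53) x (Q* - 53) = (1/2)(33)(11) = 181.5.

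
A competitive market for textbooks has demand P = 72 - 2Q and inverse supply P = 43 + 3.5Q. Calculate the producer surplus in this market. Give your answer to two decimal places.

48.65

Setting demand equal to supply, 29 = 5.5Q, so Q* = 5.2727 and P* = 61.4545.
The supply curve's price intercept is 43, so PS = (1/2)(Q*)(P* - 43) = (1/2)(5.2727)(18.4545) = 48.6529.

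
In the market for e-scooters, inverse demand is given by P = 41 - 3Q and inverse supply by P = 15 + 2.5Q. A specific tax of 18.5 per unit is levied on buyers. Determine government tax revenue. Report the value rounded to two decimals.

25.23

Without the tax, 41 - 3Q = 15 + 2.5Q so Q* = 4.7273 and P* = 26.8182.
With the tax, buyers' net willingness to pay falls by 18.5: (41 - 18.5) - 3Q = 15 + 2.5Q, so Q_t = 1.3636. Buyers pay P_b = 36.9091; sellers receive P_s = P_b - 18.5 = 18.4091.
Tax revenue = t x Q_t = 18.5 x 1.3636 = 25.2273.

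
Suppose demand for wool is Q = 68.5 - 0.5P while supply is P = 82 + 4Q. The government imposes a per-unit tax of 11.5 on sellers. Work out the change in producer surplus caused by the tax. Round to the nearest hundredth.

Rewriting demand in inverse form: P = 137 - 2Q.
Pre-tax equilibrium: 137 - 2Q = 82 + 4Q gives Q* = 9.1667, P* = 118.6667.
A tax on sellers shifts supply up by 11.5: 137 - 2Q = 82 + 4Q + 11.5, so Q_t = 7.25. Buyers pay P_b = 122.5; sellers receive P_s = P_b - 11.5 = 111.
Producers lose the trapezoid between P_s and P* out to Q_t plus the triangle from Q_t to Q*: change in PS = 105.125 - 168.0556 = -62.9306.

-62.93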